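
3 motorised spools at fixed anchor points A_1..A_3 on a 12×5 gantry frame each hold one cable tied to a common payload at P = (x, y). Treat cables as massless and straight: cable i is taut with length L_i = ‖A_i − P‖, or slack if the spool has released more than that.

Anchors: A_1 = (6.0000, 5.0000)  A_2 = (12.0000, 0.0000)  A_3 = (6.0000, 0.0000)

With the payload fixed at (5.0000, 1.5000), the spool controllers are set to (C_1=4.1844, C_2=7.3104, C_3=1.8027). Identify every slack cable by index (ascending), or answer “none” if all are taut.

1, 2

i=1: geometric 3.6401 vs commanded 4.1844 ⇒ slack
i=2: geometric 7.1589 vs commanded 7.3104 ⇒ slack
i=3: geometric 1.8028 vs commanded 1.8027 ⇒ taut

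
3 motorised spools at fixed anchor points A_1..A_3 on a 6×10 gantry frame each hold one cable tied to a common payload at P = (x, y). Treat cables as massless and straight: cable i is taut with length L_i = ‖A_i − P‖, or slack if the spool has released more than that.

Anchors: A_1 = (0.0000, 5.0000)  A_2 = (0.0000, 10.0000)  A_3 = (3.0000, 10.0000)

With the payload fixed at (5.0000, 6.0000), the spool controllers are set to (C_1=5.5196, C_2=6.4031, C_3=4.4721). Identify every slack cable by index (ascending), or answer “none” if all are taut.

cable 1: L_1 = ‖A_1−P‖ = 5.0990;  C_1 = 5.5196 → slack
cable 2: L_2 = ‖A_2−P‖ = 6.4031;  C_2 = 6.4031 → taut
cable 3: L_3 = ‖A_3−P‖ = 4.4721;  C_3 = 4.4721 → taut

1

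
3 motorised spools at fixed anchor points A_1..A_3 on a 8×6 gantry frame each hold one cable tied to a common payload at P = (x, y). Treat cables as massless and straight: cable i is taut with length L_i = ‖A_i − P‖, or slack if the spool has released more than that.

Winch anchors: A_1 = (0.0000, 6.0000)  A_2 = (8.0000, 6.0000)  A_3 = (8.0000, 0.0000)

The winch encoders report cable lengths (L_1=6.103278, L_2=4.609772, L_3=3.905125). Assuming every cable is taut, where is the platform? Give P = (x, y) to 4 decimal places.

(5.0000, 2.5000)

expand ‖A_i−P‖²=L_i² and subtract eq 1 (k_i ≔ ‖A_i‖²−L_i²)
k_1 = 0.0000+36.0000−37.2500 = -1.2500
eq1−eq2 → [-16.0000  0.0000]·P = -80.0000
eq1−eq3 → [-16.0000  12.0000]·P = -50.0000
2×2 solve → P = (5.0000, 2.5000)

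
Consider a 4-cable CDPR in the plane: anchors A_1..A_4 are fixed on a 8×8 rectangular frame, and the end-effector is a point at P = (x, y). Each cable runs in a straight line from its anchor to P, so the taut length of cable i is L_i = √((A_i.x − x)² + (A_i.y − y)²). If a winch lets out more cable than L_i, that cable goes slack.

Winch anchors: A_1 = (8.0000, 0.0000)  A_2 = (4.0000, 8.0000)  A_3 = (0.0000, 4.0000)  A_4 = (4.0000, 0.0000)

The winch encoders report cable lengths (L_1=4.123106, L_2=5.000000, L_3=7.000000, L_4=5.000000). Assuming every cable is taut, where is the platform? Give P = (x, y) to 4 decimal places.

circle eqns → linear via eq_j − eq_1; set c_j = A_j·A_j − L_j²
c_1 = 64.0000+0.0000−17.0000 = 47.0000
8.0000·x − 16.0000·y = c_1−c_2 = -8.0000
16.0000·x − 8.0000·y = c_1−c_3 = 80.0000
8.0000·x + 0.0000·y = c_1−c_4 = 56.0000
solve first two rows → x=7.0000, y=4.0000
check cable 4: ‖A_4−P‖² = 25.0000 ≈ L_4² = 25.0000 ✓

(7.0000, 4.0000)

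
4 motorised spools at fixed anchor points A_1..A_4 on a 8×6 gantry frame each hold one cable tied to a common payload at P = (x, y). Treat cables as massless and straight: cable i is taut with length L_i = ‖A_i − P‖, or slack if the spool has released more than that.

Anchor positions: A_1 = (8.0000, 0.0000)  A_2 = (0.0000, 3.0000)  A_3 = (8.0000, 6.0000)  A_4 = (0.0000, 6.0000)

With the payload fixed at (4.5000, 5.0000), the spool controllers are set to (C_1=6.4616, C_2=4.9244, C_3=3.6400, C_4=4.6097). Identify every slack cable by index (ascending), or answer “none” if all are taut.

1

cable 1: √((3.5000)²+(-5.0000)²)=6.1033, C_1=6.4616: slack
cable 2: √((-4.5000)²+(-2.0000)²)=4.9244, C_2=4.9244: taut
cable 3: √((3.5000)²+(1.0000)²)=3.6401, C_3=3.6400: taut
cable 4: √((-4.5000)²+(1.0000)²)=4.6098, C_4=4.6097: taut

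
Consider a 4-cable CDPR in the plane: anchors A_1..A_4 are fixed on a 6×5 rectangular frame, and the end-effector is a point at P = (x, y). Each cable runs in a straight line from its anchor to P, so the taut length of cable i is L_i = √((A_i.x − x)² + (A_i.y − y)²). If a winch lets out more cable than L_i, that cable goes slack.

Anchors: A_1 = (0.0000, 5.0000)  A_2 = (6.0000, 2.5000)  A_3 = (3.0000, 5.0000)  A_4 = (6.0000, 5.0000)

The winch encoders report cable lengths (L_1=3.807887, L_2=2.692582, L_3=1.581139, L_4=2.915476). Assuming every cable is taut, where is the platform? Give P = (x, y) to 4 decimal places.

each cable: (A_i−P)·(A_i−P) = L_i²; let k_i = ‖A_i‖²−L_i²
k_1 = 0.0000+25.0000−14.5000 = 10.5000
row 1: -12.0000x + 5.0000y = -24.5000  (k_2=35.0000)
row 2: -6.0000x + 0.0000y = -21.0000  (k_3=31.5000)
row 3: -12.0000x + 0.0000y = -42.0000  (k_4=52.5000)
Cramer on rows 1–2 → x = 3.5000, y = 3.5000
check cable 4: ‖A_4−P‖² = 8.5000 ≈ L_4² = 8.5000 ✓

(3.5000, 3.5000)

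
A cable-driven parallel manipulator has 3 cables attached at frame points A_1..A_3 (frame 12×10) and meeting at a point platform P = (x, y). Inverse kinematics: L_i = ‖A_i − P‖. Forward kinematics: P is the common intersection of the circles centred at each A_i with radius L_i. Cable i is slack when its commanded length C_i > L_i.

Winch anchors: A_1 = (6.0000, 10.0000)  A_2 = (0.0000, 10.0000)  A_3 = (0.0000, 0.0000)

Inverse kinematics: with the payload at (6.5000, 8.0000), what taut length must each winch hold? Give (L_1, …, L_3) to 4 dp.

L_1: Δ = A_1−P = (-0.5000, 2.0000) → ‖Δ‖ = √4.2500 = 2.0616
L_2: Δ = A_2−P = (-6.5000, 2.0000) → ‖Δ‖ = √46.2500 = 6.8007
L_3: Δ = A_3−P = (-6.5000, -8.0000) → ‖Δ‖ = √106.2500 = 10.3078

(2.0616, 6.8007, 10.3078)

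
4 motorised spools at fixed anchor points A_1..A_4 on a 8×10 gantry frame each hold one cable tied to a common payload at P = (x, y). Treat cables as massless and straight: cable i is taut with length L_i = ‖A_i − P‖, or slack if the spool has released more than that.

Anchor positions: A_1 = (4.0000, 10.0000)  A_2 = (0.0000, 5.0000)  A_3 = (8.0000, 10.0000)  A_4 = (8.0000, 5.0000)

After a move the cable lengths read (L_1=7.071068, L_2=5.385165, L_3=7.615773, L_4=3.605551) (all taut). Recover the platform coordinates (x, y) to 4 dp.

each cable: (A_i−P)·(A_i−P) = L_i²; let q_i = ‖A_i‖²−L_i²
q_1 = 16.0000+100.0000−50.0000 = 66.0000
row 1: 8.0000x + 10.0000y = 70.0000  (q_2=-4.0000)
row 2: -8.0000x + 0.0000y = -40.0000  (q_3=106.0000)
row 3: -8.0000x + 10.0000y = -10.0000  (q_4=76.0000)
Cramer on rows 1–2 → x = 5.0000, y = 3.0000
check cable 4: ‖A_4−P‖² = 13.0000 ≈ L_4² = 13.0000 ✓

(5.0000, 3.0000)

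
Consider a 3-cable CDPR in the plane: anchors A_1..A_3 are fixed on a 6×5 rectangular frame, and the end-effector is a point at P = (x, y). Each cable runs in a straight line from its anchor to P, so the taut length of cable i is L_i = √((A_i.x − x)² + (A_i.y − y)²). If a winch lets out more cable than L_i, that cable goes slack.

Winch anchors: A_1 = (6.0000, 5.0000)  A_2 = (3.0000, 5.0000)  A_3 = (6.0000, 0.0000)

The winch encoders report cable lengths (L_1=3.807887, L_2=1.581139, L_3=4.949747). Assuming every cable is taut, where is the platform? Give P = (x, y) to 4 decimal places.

circle eqns → linear via eq_j − eq_1; set c_j = A_j·A_j − L_j²
c_1 = 36.0000+25.0000−14.5000 = 46.5000
6.0000·x + 0.0000·y = c_1−c_2 = 15.0000
0.0000·x + 10.0000·y = c_1−c_3 = 35.0000
solve first two rows → x=2.5000, y=3.5000

(2.5000, 3.5000)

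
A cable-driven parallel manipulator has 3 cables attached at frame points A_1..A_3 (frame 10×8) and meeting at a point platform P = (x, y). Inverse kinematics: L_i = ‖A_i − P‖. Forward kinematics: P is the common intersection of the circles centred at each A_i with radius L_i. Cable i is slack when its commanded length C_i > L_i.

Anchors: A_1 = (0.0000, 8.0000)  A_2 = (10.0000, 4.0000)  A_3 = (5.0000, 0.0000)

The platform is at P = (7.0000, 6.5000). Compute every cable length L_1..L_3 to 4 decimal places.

(7.1589, 3.9051, 6.8007)

L_1 = √((0.0000−7.0000)² + (8.0000−6.5000)²) = 7.1589
L_2 = √((10.0000−7.0000)² + (4.0000−6.5000)²) = 3.9051
L_3 = √((5.0000−7.0000)² + (0.0000−6.5000)²) = 6.8007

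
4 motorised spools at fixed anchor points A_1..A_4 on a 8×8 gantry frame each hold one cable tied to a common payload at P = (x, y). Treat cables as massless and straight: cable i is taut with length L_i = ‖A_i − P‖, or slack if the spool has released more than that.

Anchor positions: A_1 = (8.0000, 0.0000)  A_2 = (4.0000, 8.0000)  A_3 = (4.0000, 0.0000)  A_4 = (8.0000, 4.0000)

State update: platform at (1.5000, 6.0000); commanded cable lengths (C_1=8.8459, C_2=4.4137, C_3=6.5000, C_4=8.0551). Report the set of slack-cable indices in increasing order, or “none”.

i=1: geometric 8.8459 vs commanded 8.8459 ⇒ taut
i=2: geometric 3.2016 vs commanded 4.4137 ⇒ slack
i=3: geometric 6.5000 vs commanded 6.5000 ⇒ taut
i=4: geometric 6.8007 vs commanded 8.0551 ⇒ slack

2, 4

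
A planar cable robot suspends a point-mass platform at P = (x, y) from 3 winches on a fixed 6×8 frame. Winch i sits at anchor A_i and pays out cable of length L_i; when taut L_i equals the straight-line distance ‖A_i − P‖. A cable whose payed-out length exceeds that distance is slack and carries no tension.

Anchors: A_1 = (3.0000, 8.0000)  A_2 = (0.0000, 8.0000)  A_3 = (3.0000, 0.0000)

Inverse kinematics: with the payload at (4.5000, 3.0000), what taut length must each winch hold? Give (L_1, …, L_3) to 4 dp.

cable 1: Δx=-1.5000, Δy=5.0000; L_1 = √(Δx²+Δy²) = 5.2202
cable 2: Δx=-4.5000, Δy=5.0000; L_2 = √(Δx²+Δy²) = 6.7268
cable 3: Δx=-1.5000, Δy=-3.0000; L_3 = √(Δx²+Δy²) = 3.3541

(5.2202, 6.7268, 3.3541)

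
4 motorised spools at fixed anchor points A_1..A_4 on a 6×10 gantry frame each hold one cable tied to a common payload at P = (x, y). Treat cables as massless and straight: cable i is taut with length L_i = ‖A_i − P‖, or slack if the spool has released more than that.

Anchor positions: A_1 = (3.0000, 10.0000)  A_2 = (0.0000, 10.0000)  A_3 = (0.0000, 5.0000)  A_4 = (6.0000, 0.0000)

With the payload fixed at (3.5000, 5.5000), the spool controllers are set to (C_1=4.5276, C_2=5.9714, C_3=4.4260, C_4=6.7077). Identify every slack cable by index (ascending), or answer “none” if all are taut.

cable 1: √((-0.5000)²+(4.5000)²)=4.5277, C_1=4.5276: taut
cable 2: √((-3.5000)²+(4.5000)²)=5.7009, C_2=5.9714: slack
cable 3: √((-3.5000)²+(-0.5000)²)=3.5355, C_3=4.4260: slack
cable 4: √((2.5000)²+(-5.5000)²)=6.0415, C_4=6.7077: slack

2, 3, 4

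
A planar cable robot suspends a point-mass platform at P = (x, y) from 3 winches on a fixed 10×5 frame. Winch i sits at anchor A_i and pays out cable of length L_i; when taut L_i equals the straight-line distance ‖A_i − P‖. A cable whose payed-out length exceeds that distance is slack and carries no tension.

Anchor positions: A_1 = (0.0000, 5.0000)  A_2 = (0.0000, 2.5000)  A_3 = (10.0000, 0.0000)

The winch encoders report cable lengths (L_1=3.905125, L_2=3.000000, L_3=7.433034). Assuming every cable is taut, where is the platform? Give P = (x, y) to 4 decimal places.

expand ‖A_i−P‖²=L_i² and subtract eq 1 (k_i ≔ ‖A_i‖²−L_i²)
k_1 = 0.0000+25.0000−15.2500 = 9.7500
eq1−eq2 → [0.0000  5.0000]·P = 12.5000
eq1−eq3 → [-20.0000  10.0000]·P = -35.0000
2×2 solve → P = (3.0000, 2.5000)

(3.0000, 2.5000)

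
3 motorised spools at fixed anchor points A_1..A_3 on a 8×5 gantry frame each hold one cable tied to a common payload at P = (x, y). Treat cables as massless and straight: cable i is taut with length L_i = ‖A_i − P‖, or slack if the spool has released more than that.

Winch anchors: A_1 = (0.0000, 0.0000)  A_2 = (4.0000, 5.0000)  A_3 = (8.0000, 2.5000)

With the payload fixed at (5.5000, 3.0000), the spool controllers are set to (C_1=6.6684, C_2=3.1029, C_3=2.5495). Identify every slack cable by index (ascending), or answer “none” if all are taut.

1, 2

i=1: geometric 6.2650 vs commanded 6.6684 ⇒ slack
i=2: geometric 2.5000 vs commanded 3.1029 ⇒ slack
i=3: geometric 2.5495 vs commanded 2.5495 ⇒ taut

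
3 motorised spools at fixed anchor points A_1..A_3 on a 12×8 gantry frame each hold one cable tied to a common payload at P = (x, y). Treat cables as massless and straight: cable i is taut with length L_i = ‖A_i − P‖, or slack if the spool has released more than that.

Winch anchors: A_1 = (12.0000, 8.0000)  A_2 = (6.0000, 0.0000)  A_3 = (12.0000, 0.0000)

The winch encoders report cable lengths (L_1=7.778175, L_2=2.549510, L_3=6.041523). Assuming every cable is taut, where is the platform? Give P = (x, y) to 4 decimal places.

(6.5000, 2.5000)

each cable: (A_i−P)·(A_i−P) = L_i²; let q_i = ‖A_i‖²−L_i²
q_1 = 144.0000+64.0000−60.5000 = 147.5000
row 1: 12.0000x + 16.0000y = 118.0000  (q_2=29.5000)
row 2: 0.0000x + 16.0000y = 40.0000  (q_3=107.5000)
Cramer on rows 1–2 → x = 6.5000, y = 2.5000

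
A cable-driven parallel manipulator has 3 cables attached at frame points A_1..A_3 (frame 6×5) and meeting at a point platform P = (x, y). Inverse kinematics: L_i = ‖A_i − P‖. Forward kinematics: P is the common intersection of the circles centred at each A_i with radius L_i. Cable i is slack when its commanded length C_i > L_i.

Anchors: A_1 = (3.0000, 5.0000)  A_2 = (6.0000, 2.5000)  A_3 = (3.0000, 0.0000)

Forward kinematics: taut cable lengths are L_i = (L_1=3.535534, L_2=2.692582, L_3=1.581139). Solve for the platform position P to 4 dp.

(3.5000, 1.5000)

expand ‖A_i−P‖²=L_i² and subtract eq 1 (q_i ≔ ‖A_i‖²−L_i²)
q_1 = 9.0000+25.0000−12.5000 = 21.5000
eq1−eq2 → [-6.0000  5.0000]·P = -13.5000
eq1−eq3 → [0.0000  10.0000]·P = 15.0000
2×2 solve → P = (3.5000, 1.5000)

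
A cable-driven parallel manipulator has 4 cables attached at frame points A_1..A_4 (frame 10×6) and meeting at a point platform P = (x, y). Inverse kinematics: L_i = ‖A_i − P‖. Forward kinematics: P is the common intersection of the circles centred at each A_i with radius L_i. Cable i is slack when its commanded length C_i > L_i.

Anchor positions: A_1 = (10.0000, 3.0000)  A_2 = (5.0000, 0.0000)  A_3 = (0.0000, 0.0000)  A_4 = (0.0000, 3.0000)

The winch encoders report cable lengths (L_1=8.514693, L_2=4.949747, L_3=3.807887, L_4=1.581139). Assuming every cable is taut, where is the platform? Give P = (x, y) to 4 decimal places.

(1.5000, 3.5000)

expand ‖A_i−P‖²=L_i² and subtract eq 1 (k_i ≔ ‖A_i‖²−L_i²)
k_1 = 100.0000+9.0000−72.5000 = 36.5000
eq1−eq2 → [10.0000  6.0000]·P = 36.0000
eq1−eq3 → [20.0000  6.0000]·P = 51.0000
eq1−eq4 → [20.0000  0.0000]·P = 30.0000
2×2 solve → P = (1.5000, 3.5000)
check cable 4: ‖A_4−P‖² = 2.5000 ≈ L_4² = 2.5000 ✓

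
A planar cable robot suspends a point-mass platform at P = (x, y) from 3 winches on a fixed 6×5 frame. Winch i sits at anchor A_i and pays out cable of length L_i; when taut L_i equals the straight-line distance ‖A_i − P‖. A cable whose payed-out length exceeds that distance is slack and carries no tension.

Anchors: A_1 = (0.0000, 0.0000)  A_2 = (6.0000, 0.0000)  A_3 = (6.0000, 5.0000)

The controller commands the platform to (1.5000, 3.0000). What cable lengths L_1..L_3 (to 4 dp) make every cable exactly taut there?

(3.3541, 5.4083, 4.9244)

L_1 = √((0.0000−1.5000)² + (0.0000−3.0000)²) = 3.3541
L_2 = √((6.0000−1.5000)² + (0.0000−3.0000)²) = 5.4083
L_3 = √((6.0000−1.5000)² + (5.0000−3.0000)²) = 4.9244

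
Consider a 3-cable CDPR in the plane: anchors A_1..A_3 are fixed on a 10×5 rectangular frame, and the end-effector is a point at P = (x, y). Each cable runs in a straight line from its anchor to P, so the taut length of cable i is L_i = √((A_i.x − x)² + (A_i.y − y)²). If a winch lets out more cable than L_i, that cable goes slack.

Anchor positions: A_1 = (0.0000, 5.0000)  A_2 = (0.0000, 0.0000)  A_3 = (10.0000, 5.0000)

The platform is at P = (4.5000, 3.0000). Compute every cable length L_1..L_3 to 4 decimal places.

(4.9244, 5.4083, 5.8523)

L_1: Δ = A_1−P = (-4.5000, 2.0000) → ‖Δ‖ = √24.2500 = 4.9244
L_2: Δ = A_2−P = (-4.5000, -3.0000) → ‖Δ‖ = √29.2500 = 5.4083
L_3: Δ = A_3−P = (5.5000, 2.0000) → ‖Δ‖ = √34.2500 = 5.8523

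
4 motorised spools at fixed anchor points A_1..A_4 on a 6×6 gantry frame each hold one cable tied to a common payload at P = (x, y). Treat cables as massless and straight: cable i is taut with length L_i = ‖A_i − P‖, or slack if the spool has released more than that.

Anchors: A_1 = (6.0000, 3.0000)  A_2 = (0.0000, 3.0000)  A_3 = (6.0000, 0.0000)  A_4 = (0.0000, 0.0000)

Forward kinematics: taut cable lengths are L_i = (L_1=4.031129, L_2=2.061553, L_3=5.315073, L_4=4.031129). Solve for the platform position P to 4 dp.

(2.0000, 3.5000)

circle eqns → linear via eq_j − eq_1; set c_j = A_j·A_j − L_j²
c_1 = 36.0000+9.0000−16.2500 = 28.7500
12.0000·x + 0.0000·y = c_1−c_2 = 24.0000
0.0000·x + 6.0000·y = c_1−c_3 = 21.0000
12.0000·x + 6.0000·y = c_1−c_4 = 45.0000
solve first two rows → x=2.0000, y=3.5000
check cable 4: ‖A_4−P‖² = 16.2500 ≈ L_4² = 16.2500 ✓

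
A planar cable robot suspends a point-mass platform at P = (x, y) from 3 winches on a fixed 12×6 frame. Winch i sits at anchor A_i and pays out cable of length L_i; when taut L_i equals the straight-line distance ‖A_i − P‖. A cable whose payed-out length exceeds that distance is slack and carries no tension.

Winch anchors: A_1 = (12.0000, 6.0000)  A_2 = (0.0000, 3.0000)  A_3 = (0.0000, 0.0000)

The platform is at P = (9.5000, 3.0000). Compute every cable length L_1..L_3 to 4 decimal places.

cable 1: Δx=2.5000, Δy=3.0000; L_1 = √(Δx²+Δy²) = 3.9051
cable 2: Δx=-9.5000, Δy=0.0000; L_2 = √(Δx²+Δy²) = 9.5000
cable 3: Δx=-9.5000, Δy=-3.0000; L_3 = √(Δx²+Δy²) = 9.9624

(3.9051, 9.5000, 9.9624)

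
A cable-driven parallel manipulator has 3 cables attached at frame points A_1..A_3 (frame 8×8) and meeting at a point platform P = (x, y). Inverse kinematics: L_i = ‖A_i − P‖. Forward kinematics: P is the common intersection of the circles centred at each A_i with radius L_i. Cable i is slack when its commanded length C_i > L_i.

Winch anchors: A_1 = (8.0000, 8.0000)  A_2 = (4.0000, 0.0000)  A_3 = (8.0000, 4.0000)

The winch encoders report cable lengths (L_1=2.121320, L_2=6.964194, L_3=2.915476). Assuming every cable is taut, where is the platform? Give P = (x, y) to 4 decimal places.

each cable: (A_i−P)·(A_i−P) = L_i²; let c_i = ‖A_i‖²−L_i²
c_1 = 64.0000+64.0000−4.5000 = 123.5000
row 1: 8.0000x + 16.0000y = 156.0000  (c_2=-32.5000)
row 2: 0.0000x + 8.0000y = 52.0000  (c_3=71.5000)
Cramer on rows 1–2 → x = 6.5000, y = 6.5000

(6.5000, 6.5000)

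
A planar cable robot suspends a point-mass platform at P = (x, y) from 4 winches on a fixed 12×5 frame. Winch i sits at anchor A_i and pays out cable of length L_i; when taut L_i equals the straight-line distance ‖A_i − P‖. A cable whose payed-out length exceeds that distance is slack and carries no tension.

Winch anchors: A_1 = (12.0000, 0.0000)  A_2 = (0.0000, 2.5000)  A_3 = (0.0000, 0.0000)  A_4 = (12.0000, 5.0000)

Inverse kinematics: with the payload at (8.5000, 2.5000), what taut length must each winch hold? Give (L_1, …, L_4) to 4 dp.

L_1 = √((12.0000−8.5000)² + (0.0000−2.5000)²) = 4.3012
L_2 = √((0.0000−8.5000)² + (2.5000−2.5000)²) = 8.5000
L_3 = √((0.0000−8.5000)² + (0.0000−2.5000)²) = 8.8600
L_4 = √((12.0000−8.5000)² + (5.0000−2.5000)²) = 4.3012

(4.3012, 8.5000, 8.8600, 4.3012)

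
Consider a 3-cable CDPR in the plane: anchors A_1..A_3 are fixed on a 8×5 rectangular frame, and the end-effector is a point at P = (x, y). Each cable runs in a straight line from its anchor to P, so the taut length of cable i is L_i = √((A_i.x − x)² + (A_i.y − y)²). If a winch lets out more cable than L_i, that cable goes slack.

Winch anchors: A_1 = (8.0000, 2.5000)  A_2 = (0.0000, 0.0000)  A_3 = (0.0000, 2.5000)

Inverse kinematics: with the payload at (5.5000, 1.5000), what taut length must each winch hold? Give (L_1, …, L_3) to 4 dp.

L_1 = √((8.0000−5.5000)² + (2.5000−1.5000)²) = 2.6926
L_2 = √((0.0000−5.5000)² + (0.0000−1.5000)²) = 5.7009
L_3 = √((0.0000−5.5000)² + (2.5000−1.5000)²) = 5.5902

(2.6926, 5.7009, 5.5902)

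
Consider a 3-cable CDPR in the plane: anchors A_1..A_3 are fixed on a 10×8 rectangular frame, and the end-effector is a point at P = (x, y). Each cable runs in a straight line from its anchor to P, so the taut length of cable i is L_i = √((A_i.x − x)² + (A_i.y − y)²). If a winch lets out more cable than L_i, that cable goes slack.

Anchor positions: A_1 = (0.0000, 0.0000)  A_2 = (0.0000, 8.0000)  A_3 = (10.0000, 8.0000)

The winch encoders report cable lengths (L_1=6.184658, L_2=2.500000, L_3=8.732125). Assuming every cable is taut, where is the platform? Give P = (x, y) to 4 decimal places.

each cable: (A_i−P)·(A_i−P) = L_i²; let c_i = ‖A_i‖²−L_i²
c_1 = 0.0000+0.0000−38.2500 = -38.2500
row 1: 0.0000x − 16.0000y = -96.0000  (c_2=57.7500)
row 2: -20.0000x − 16.0000y = -126.0000  (c_3=87.7500)
Cramer on rows 1–2 → x = 1.5000, y = 6.0000

(1.5000, 6.0000)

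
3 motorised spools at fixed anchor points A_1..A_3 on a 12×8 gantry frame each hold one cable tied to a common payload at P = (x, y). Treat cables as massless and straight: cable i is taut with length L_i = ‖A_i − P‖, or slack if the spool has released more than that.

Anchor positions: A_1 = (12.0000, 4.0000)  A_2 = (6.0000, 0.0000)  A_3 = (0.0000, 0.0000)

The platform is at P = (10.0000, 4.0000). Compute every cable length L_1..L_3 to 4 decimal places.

(2.0000, 5.6569, 10.7703)

L_1 = √((12.0000−10.0000)² + (4.0000−4.0000)²) = 2.0000
L_2 = √((6.0000−10.0000)² + (0.0000−4.0000)²) = 5.6569
L_3 = √((0.0000−10.0000)² + (0.0000−4.0000)²) = 10.7703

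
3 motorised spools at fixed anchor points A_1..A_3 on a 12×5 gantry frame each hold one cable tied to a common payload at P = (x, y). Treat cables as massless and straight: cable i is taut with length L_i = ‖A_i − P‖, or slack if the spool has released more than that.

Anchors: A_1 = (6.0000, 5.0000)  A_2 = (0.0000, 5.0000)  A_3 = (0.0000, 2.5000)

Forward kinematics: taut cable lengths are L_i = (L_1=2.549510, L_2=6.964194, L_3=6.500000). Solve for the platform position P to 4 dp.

expand ‖A_i−P‖²=L_i² and subtract eq 1 (q_i ≔ ‖A_i‖²−L_i²)
q_1 = 36.0000+25.0000−6.5000 = 54.5000
eq1−eq2 → [12.0000  0.0000]·P = 78.0000
eq1−eq3 → [12.0000  5.0000]·P = 90.5000
2×2 solve → P = (6.5000, 2.5000)

(6.5000, 2.5000)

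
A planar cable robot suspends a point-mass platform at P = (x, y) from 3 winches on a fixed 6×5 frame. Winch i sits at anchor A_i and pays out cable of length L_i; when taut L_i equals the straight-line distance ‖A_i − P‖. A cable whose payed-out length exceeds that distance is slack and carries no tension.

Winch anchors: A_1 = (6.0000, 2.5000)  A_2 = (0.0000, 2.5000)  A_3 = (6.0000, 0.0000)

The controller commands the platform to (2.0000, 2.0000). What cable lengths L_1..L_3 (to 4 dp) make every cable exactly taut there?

(4.0311, 2.0616, 4.4721)

L_1: Δ = A_1−P = (4.0000, 0.5000) → ‖Δ‖ = √16.2500 = 4.0311
L_2: Δ = A_2−P = (-2.0000, 0.5000) → ‖Δ‖ = √4.2500 = 2.0616
L_3: Δ = A_3−P = (4.0000, -2.0000) → ‖Δ‖ = √20.0000 = 4.4721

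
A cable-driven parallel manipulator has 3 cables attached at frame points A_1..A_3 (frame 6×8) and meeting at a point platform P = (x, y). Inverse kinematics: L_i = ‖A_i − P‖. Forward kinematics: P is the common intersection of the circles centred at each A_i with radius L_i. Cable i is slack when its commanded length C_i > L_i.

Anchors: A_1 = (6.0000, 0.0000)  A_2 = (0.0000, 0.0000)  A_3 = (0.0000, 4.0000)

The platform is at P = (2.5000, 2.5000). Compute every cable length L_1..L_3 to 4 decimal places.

(4.3012, 3.5355, 2.9155)

L_1 = √((6.0000−2.5000)² + (0.0000−2.5000)²) = 4.3012
L_2 = √((0.0000−2.5000)² + (0.0000−2.5000)²) = 3.5355
L_3 = √((0.0000−2.5000)² + (4.0000−2.5000)²) = 2.9155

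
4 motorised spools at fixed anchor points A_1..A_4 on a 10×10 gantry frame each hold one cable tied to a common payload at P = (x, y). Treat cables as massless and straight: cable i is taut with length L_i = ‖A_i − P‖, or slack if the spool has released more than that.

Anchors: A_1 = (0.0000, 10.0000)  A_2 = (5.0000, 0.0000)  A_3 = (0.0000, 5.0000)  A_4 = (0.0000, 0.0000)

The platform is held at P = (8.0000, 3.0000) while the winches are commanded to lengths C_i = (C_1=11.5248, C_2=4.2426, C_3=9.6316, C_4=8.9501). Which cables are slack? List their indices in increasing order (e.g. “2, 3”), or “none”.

1, 3, 4

i=1: geometric 10.6301 vs commanded 11.5248 ⇒ slack
i=2: geometric 4.2426 vs commanded 4.2426 ⇒ taut
i=3: geometric 8.2462 vs commanded 9.6316 ⇒ slack
i=4: geometric 8.5440 vs commanded 8.9501 ⇒ slack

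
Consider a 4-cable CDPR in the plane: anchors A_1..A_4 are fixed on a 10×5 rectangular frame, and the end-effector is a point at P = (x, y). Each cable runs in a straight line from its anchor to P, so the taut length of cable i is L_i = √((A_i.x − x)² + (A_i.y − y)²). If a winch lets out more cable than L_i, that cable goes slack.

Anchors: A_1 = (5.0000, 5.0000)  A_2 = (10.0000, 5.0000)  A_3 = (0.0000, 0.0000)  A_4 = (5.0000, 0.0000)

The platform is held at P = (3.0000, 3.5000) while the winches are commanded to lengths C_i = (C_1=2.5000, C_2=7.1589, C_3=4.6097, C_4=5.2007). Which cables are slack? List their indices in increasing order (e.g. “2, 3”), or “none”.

cable 1: √((2.0000)²+(1.5000)²)=2.5000, C_1=2.5000: taut
cable 2: √((7.0000)²+(1.5000)²)=7.1589, C_2=7.1589: taut
cable 3: √((-3.0000)²+(-3.5000)²)=4.6098, C_3=4.6097: taut
cable 4: √((2.0000)²+(-3.5000)²)=4.0311, C_4=5.2007: slack

4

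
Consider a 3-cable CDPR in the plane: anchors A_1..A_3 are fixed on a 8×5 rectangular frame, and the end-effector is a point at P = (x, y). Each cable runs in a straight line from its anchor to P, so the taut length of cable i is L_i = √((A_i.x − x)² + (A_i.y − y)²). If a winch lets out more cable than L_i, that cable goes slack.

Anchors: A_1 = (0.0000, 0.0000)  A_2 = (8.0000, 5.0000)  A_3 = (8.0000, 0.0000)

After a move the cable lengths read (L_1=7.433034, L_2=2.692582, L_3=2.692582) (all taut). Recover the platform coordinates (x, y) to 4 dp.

(7.0000, 2.5000)

expand ‖A_i−P‖²=L_i² and subtract eq 1 (k_i ≔ ‖A_i‖²−L_i²)
k_1 = 0.0000+0.0000−55.2500 = -55.2500
eq1−eq2 → [-16.0000  -10.0000]·P = -137.0000
eq1−eq3 → [-16.0000  0.0000]·P = -112.0000
2×2 solve → P = (7.0000, 2.5000)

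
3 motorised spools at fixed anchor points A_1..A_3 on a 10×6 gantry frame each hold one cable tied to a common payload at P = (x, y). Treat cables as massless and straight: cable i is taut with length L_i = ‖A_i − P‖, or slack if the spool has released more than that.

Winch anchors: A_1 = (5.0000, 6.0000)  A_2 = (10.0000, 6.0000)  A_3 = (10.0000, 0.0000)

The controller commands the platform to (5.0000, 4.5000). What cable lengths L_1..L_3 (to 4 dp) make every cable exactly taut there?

L_1: Δ = A_1−P = (0.0000, 1.5000) → ‖Δ‖ = √2.2500 = 1.5000
L_2: Δ = A_2−P = (5.0000, 1.5000) → ‖Δ‖ = √27.2500 = 5.2202
L_3: Δ = A_3−P = (5.0000, -4.5000) → ‖Δ‖ = √45.2500 = 6.7268

(1.5000, 5.2202, 6.7268)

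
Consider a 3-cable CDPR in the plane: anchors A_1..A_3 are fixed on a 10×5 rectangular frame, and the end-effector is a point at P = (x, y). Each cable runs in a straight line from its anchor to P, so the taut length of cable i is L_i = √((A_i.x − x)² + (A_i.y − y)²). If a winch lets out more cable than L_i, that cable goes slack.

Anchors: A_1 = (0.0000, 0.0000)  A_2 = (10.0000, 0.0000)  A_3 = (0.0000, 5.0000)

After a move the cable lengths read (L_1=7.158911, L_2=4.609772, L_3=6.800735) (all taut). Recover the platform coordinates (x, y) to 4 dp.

(6.5000, 3.0000)

expand ‖A_i−P‖²=L_i² and subtract eq 1 (q_i ≔ ‖A_i‖²−L_i²)
q_1 = 0.0000+0.0000−51.2500 = -51.2500
eq1−eq2 → [-20.0000  0.0000]·P = -130.0000
eq1−eq3 → [0.0000  -10.0000]·P = -30.0000
2×2 solve → P = (6.5000, 3.0000)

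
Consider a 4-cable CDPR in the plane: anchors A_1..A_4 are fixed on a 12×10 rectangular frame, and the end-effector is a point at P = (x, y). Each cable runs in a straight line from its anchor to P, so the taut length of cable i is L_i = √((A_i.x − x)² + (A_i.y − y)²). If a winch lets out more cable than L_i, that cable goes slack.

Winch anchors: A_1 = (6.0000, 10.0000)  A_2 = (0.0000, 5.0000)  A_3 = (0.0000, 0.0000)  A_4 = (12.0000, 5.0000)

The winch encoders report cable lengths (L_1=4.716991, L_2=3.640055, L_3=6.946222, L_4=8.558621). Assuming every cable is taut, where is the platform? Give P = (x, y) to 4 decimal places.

expand ‖A_i−P‖²=L_i² and subtract eq 1 (q_i ≔ ‖A_i‖²−L_i²)
q_1 = 36.0000+100.0000−22.2500 = 113.7500
eq1−eq2 → [12.0000  10.0000]·P = 102.0000
eq1−eq3 → [12.0000  20.0000]·P = 162.0000
eq1−eq4 → [-12.0000  10.0000]·P = 18.0000
2×2 solve → P = (3.5000, 6.0000)
check cable 4: ‖A_4−P‖² = 73.2500 ≈ L_4² = 73.2500 ✓

(3.5000, 6.0000)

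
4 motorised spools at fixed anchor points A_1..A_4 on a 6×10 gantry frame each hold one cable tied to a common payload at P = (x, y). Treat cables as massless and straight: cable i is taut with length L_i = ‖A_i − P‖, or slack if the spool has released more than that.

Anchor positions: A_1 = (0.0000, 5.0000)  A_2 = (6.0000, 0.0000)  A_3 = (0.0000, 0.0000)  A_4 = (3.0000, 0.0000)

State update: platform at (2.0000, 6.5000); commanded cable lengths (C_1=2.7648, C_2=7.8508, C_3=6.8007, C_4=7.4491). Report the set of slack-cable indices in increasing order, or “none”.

cable 1: √((-2.0000)²+(-1.5000)²)=2.5000, C_1=2.7648: slack
cable 2: √((4.0000)²+(-6.5000)²)=7.6322, C_2=7.8508: slack
cable 3: √((-2.0000)²+(-6.5000)²)=6.8007, C_3=6.8007: taut
cable 4: √((1.0000)²+(-6.5000)²)=6.5765, C_4=7.4491: slack

1, 2, 4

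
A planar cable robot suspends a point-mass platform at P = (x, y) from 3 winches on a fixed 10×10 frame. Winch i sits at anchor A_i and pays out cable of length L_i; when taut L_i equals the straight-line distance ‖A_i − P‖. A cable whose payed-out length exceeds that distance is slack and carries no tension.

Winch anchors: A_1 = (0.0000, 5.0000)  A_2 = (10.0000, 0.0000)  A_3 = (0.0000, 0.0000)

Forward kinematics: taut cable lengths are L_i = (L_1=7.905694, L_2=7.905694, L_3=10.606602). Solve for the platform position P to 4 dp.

each cable: (A_i−P)·(A_i−P) = L_i²; let c_i = ‖A_i‖²−L_i²
c_1 = 0.0000+25.0000−62.5000 = -37.5000
row 1: -20.0000x + 10.0000y = -75.0000  (c_2=37.5000)
row 2: 0.0000x + 10.0000y = 75.0000  (c_3=-112.5000)
Cramer on rows 1–2 → x = 7.5000, y = 7.5000

(7.5000, 7.5000)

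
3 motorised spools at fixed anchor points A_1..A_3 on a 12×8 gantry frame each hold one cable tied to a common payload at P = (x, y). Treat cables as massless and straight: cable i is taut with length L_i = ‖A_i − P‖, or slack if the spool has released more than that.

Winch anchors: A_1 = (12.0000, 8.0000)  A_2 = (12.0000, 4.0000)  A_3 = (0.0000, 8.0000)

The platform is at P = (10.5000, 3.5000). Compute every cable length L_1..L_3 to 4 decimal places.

L_1 = √((12.0000−10.5000)² + (8.0000−3.5000)²) = 4.7434
L_2 = √((12.0000−10.5000)² + (4.0000−3.5000)²) = 1.5811
L_3 = √((0.0000−10.5000)² + (8.0000−3.5000)²) = 11.4237

(4.7434, 1.5811, 11.4237)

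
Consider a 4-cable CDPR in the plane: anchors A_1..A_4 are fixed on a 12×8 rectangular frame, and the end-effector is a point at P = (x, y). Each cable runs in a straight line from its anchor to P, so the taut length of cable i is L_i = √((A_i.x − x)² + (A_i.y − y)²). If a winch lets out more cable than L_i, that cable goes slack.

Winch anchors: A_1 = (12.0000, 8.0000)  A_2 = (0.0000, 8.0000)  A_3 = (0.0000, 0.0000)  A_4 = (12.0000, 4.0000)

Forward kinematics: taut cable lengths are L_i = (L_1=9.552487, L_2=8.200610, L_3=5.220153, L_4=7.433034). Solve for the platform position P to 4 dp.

(5.0000, 1.5000)

expand ‖A_i−P‖²=L_i² and subtract eq 1 (k_i ≔ ‖A_i‖²−L_i²)
k_1 = 144.0000+64.0000−91.2500 = 116.7500
eq1−eq2 → [24.0000  0.0000]·P = 120.0000
eq1−eq3 → [24.0000  16.0000]·P = 144.0000
eq1−eq4 → [0.0000  8.0000]·P = 12.0000
2×2 solve → P = (5.0000, 1.5000)
check cable 4: ‖A_4−P‖² = 55.2500 ≈ L_4² = 55.2500 ✓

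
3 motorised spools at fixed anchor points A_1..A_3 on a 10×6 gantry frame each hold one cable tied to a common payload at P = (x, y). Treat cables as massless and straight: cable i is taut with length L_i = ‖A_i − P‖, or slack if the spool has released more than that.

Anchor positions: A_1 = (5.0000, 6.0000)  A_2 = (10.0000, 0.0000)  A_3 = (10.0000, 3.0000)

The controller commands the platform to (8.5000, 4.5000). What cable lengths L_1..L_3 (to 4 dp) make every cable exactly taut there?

(3.8079, 4.7434, 2.1213)

cable 1: Δx=-3.5000, Δy=1.5000; L_1 = √(Δx²+Δy²) = 3.8079
cable 2: Δx=1.5000, Δy=-4.5000; L_2 = √(Δx²+Δy²) = 4.7434
cable 3: Δx=1.5000, Δy=-1.5000; L_3 = √(Δx²+Δy²) = 2.1213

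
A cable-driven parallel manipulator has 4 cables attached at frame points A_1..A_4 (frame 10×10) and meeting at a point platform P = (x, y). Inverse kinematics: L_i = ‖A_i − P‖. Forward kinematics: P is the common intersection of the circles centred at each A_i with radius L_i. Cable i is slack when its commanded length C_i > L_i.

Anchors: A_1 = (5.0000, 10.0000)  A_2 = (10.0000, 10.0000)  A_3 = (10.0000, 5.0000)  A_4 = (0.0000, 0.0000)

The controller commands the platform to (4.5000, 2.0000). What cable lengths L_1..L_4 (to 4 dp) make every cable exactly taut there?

L_1: Δ = A_1−P = (0.5000, 8.0000) → ‖Δ‖ = √64.2500 = 8.0156
L_2: Δ = A_2−P = (5.5000, 8.0000) → ‖Δ‖ = √94.2500 = 9.7082
L_3: Δ = A_3−P = (5.5000, 3.0000) → ‖Δ‖ = √39.2500 = 6.2650
L_4: Δ = A_4−P = (-4.5000, -2.0000) → ‖Δ‖ = √24.2500 = 4.9244

(8.0156, 9.7082, 6.2650, 4.9244)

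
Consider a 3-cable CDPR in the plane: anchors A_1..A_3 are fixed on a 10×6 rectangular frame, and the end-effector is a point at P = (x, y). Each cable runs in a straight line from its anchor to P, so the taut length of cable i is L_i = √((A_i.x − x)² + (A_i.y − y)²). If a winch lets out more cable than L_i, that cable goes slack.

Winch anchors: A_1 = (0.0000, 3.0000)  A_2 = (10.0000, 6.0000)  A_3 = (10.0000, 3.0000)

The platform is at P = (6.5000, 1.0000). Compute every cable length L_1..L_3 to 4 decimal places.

L_1 = √((0.0000−6.5000)² + (3.0000−1.0000)²) = 6.8007
L_2 = √((10.0000−6.5000)² + (6.0000−1.0000)²) = 6.1033
L_3 = √((10.0000−6.5000)² + (3.0000−1.0000)²) = 4.0311

(6.8007, 6.1033, 4.0311)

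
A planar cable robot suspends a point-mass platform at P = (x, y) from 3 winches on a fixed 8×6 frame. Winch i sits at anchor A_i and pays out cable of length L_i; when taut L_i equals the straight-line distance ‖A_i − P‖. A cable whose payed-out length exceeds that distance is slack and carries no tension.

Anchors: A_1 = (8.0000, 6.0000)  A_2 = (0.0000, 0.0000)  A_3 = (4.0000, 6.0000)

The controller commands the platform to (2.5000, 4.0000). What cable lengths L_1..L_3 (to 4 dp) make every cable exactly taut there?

L_1: Δ = A_1−P = (5.5000, 2.0000) → ‖Δ‖ = √34.2500 = 5.8523
L_2: Δ = A_2−P = (-2.5000, -4.0000) → ‖Δ‖ = √22.2500 = 4.7170
L_3: Δ = A_3−P = (1.5000, 2.0000) → ‖Δ‖ = √6.2500 = 2.5000

(5.8523, 4.7170, 2.5000)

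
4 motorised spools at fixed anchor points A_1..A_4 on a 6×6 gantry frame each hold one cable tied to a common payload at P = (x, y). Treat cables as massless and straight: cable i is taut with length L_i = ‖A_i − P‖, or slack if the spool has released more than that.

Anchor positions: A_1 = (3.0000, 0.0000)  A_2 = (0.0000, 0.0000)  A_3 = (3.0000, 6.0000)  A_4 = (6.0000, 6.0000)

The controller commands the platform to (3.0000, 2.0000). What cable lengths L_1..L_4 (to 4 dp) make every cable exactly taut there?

L_1 = √((3.0000−3.0000)² + (0.0000−2.0000)²) = 2.0000
L_2 = √((0.0000−3.0000)² + (0.0000−2.0000)²) = 3.6056
L_3 = √((3.0000−3.0000)² + (6.0000−2.0000)²) = 4.0000
L_4 = √((6.0000−3.0000)² + (6.0000−2.0000)²) = 5.0000

(2.0000, 3.6056, 4.0000, 5.0000)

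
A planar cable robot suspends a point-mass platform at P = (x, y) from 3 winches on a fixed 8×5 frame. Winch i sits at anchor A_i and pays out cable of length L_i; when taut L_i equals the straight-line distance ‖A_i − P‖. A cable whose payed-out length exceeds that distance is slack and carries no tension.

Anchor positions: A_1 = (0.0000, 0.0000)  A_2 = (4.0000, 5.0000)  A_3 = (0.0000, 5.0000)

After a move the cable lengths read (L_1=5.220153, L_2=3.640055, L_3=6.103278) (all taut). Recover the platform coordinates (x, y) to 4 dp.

(5.0000, 1.5000)

each cable: (A_i−P)·(A_i−P) = L_i²; let c_i = ‖A_i‖²−L_i²
c_1 = 0.0000+0.0000−27.2500 = -27.2500
row 1: -8.0000x − 10.0000y = -55.0000  (c_2=27.7500)
row 2: 0.0000x − 10.0000y = -15.0000  (c_3=-12.2500)
Cramer on rows 1–2 → x = 5.0000, y = 1.5000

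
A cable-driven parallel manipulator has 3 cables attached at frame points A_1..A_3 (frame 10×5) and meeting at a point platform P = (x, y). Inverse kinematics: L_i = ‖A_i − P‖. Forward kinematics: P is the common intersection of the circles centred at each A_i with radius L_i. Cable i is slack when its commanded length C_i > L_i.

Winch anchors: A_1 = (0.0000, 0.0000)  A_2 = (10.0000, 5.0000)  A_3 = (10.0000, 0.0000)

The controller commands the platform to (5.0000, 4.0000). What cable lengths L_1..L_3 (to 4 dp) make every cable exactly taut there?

L_1: Δ = A_1−P = (-5.0000, -4.0000) → ‖Δ‖ = √41.0000 = 6.4031
L_2: Δ = A_2−P = (5.0000, 1.0000) → ‖Δ‖ = √26.0000 = 5.0990
L_3: Δ = A_3−P = (5.0000, -4.0000) → ‖Δ‖ = √41.0000 = 6.4031

(6.4031, 5.0990, 6.4031)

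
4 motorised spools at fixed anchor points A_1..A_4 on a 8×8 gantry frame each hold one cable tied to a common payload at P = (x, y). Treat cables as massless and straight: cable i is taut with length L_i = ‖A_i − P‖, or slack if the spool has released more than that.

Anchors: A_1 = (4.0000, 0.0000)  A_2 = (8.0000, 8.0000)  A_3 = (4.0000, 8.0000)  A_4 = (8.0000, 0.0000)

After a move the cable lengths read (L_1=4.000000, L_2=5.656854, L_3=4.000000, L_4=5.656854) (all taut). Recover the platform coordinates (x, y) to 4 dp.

(4.0000, 4.0000)

each cable: (A_i−P)·(A_i−P) = L_i²; let k_i = ‖A_i‖²−L_i²
k_1 = 16.0000+0.0000−16.0000 = 0.0000
row 1: -8.0000x − 16.0000y = -96.0000  (k_2=96.0000)
row 2: 0.0000x − 16.0000y = -64.0000  (k_3=64.0000)
row 3: -8.0000x + 0.0000y = -32.0000  (k_4=32.0000)
Cramer on rows 1–2 → x = 4.0000, y = 4.0000
check cable 4: ‖A_4−P‖² = 32.0000 ≈ L_4² = 32.0000 ✓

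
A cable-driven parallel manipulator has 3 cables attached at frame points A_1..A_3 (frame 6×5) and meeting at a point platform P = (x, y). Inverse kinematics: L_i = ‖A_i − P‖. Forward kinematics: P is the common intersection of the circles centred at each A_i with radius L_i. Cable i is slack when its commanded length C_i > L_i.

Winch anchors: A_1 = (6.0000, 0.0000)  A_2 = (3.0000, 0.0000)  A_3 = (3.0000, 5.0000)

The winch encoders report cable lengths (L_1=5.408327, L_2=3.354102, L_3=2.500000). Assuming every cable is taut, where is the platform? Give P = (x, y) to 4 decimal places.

(1.5000, 3.0000)

circle eqns → linear via eq_j − eq_1; set c_j = A_j·A_j − L_j²
c_1 = 36.0000+0.0000−29.2500 = 6.7500
6.0000·x + 0.0000·y = c_1−c_2 = 9.0000
6.0000·x − 10.0000·y = c_1−c_3 = -21.0000
solve first two rows → x=1.5000, y=3.0000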